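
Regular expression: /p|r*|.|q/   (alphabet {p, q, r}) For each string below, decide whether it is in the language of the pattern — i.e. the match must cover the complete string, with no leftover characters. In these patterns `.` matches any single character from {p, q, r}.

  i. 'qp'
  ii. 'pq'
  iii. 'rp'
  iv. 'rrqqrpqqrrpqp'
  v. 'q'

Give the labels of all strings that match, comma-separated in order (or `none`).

v

i → no match
ii → no match
iii → no match
iv → no match
v → match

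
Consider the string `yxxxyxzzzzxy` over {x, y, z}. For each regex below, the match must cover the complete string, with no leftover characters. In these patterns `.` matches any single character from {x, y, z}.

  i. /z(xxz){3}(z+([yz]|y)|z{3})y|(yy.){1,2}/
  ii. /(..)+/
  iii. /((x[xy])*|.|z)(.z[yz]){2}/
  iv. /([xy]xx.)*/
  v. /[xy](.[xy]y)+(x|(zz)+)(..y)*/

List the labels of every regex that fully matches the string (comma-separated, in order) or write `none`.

ii

i → no match
ii → match
iii → no match
iv → no match
v → no match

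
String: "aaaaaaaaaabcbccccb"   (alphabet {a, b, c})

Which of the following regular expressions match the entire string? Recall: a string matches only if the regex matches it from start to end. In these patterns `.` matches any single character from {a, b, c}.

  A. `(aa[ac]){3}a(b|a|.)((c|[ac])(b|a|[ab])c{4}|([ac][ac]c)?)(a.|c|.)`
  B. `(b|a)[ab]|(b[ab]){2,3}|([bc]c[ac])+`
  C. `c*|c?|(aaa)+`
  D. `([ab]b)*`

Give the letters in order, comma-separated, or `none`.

A → match
B → no match
C → no match
D → no match

A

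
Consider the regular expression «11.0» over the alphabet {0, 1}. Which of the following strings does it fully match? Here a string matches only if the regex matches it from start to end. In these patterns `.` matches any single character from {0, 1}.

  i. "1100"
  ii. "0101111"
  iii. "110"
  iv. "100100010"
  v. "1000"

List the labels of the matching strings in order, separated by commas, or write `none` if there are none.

i → match
ii → no match — must start with "11"
iii → no match
iv → no match — must start with "11"
v → no match — must start with "11"

i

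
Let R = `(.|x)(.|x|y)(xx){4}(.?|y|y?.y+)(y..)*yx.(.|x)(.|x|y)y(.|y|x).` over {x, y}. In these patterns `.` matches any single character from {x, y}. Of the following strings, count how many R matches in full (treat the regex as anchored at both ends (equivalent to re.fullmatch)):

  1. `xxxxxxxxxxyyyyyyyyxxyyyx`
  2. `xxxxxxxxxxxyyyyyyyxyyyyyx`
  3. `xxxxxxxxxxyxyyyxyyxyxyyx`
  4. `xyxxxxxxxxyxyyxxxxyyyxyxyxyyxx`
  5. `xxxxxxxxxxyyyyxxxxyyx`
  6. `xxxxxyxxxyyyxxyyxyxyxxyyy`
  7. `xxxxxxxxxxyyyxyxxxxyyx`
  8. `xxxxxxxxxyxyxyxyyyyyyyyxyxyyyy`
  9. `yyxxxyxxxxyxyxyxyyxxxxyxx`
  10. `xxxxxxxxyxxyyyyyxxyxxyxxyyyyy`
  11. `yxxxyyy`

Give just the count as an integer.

3

1 → no match
2 → match
3 → no match
4 → no match
5 → match
6 → no match
7 → match
8 → no match
9 → no match
10 → no match
11 → no match
Total matched: 3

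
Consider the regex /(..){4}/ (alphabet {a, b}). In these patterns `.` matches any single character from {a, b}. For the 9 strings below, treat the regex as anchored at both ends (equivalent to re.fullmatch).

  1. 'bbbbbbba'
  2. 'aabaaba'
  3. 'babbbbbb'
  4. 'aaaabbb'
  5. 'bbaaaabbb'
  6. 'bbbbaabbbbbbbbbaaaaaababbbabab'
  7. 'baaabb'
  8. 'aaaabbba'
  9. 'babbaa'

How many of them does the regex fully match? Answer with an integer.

3

1 → match
2 → no match
3 → match
4 → no match
5 → no match
6 → no match
7 → no match
8 → match
9 → no match
Total matched: 3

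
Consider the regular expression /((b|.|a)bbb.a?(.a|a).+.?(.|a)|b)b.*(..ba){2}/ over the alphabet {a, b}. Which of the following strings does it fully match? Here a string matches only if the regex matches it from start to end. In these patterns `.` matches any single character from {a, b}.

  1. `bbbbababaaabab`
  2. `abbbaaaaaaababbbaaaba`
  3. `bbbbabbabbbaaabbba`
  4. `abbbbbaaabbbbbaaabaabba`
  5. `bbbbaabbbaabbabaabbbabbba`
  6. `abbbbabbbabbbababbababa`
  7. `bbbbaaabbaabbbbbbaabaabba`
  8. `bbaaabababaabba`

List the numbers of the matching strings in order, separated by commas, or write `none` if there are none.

2, 4, 5, 6, 7, 8

1 → no match — must end with `ba`
2 → match
3 → no match
4 → match
5 → match
6 → match
7 → match
8 → match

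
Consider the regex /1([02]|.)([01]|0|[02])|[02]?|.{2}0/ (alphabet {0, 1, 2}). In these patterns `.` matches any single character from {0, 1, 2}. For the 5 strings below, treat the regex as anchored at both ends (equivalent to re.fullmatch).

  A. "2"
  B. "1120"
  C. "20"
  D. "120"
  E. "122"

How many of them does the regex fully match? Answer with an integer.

A → match
B → no match
C → no match
D → match
E → match
Total matched: 3

3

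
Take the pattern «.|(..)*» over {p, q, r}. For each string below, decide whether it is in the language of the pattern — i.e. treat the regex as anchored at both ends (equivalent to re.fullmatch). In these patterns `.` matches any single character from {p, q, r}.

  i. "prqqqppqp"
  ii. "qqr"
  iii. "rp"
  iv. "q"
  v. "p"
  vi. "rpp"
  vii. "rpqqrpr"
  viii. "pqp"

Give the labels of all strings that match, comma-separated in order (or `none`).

i → no match
ii → no match
iii → match
iv → match
v → match
vi → no match
vii → no match
viii → no match

iii, iv, v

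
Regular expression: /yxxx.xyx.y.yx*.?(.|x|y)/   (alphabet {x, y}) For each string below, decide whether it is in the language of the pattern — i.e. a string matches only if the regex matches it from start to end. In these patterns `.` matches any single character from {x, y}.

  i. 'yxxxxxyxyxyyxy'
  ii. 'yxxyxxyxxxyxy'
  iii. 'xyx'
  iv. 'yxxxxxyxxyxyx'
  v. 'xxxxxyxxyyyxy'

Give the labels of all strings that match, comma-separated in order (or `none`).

i → no match
ii → no match — must start with 'yxxx'
iii → no match — must start with 'yxxx'
iv → match
v → no match — must start with 'yxxx'

iv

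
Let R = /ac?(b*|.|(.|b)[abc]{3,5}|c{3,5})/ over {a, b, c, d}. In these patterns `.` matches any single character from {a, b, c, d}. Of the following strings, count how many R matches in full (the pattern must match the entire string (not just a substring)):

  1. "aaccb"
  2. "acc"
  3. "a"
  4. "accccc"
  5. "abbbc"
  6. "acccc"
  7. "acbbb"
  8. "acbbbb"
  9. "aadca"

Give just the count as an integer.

1 → match
2 → match
3 → match
4 → match
5 → match
6 → match
7 → match
8 → match
9 → no match
Total matched: 8

8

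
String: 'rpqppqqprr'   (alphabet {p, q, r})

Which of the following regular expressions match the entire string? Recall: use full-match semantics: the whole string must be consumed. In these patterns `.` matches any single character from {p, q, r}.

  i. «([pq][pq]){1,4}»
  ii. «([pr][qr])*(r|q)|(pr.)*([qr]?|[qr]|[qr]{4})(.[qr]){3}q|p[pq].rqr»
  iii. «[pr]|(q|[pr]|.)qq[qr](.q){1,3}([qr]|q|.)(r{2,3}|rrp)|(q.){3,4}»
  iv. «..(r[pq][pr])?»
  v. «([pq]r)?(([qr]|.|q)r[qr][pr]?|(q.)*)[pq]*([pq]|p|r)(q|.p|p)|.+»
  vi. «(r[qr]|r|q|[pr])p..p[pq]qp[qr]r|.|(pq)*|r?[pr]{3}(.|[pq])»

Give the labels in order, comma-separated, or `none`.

v, vi

i → no match
ii → no match
iii → no match
iv → no match
v → match
vi → match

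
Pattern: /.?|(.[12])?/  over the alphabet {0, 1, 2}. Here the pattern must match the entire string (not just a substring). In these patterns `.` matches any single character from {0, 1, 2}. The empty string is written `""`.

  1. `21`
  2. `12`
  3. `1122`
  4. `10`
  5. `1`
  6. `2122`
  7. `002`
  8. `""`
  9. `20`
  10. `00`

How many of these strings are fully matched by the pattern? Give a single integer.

4

1. `21` → match
2. `12` → match
3. `1122` → no match
4. `10` → no match
5. `1` → match
6. `2122` → no match
7. `002` → no match
8. `""` → match
9. `20` → no match
10. `00` → no match
Total matched: 4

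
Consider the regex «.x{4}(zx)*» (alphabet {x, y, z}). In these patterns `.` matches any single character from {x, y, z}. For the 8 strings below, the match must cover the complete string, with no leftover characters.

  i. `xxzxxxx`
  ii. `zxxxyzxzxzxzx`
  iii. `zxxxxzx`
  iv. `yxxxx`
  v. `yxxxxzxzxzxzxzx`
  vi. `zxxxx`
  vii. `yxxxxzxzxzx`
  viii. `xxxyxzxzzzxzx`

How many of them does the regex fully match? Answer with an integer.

i → no match
ii → no match
iii → match
iv → match
v → match
vi → match
vii → match
viii → no match
Total matched: 5

5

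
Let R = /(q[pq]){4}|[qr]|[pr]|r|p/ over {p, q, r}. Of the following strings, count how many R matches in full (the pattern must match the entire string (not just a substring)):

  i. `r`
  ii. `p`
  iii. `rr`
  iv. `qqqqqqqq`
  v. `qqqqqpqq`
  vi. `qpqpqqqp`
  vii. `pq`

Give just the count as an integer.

5

i → match
ii → match
iii → no match
iv → match
v → match
vi → match
vii → no match
Total matched: 5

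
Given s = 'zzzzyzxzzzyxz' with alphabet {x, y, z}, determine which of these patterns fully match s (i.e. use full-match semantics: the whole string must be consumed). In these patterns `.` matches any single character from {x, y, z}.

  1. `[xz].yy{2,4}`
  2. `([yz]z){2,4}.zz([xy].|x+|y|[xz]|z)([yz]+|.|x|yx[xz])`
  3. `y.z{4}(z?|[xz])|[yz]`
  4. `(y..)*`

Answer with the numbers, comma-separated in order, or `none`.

1 → no match — must end with 'y'
2 → match
3 → no match
4 → no match

2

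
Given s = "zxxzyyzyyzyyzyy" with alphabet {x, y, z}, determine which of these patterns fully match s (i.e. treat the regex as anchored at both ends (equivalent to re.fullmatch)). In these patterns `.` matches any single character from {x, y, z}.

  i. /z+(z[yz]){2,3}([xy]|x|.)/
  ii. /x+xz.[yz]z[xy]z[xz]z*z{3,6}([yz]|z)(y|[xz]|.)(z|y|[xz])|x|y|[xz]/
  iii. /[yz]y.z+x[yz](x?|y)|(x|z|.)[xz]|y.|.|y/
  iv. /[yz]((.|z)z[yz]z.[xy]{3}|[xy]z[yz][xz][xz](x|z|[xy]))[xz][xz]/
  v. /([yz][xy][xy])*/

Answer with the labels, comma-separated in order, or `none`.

i → no match
ii → no match
iii → no match
iv → no match
v → match

v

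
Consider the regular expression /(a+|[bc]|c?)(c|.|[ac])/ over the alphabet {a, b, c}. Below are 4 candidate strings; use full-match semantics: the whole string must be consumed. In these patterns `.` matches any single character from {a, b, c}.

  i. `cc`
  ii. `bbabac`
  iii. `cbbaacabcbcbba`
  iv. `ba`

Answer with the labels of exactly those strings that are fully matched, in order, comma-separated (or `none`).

i. `cc` → match
ii. `bbabac` → no match
iii → no match
iv. `ba` → match

i, iv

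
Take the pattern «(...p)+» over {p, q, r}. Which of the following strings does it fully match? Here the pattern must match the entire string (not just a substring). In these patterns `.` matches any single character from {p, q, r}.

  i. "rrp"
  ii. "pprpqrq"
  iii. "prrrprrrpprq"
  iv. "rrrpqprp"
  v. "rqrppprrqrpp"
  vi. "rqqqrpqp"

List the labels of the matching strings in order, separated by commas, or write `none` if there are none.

iv

i → no match
ii → no match — must end with "p"
iii → no match — must end with "p"
iv → match
v → no match
vi → no match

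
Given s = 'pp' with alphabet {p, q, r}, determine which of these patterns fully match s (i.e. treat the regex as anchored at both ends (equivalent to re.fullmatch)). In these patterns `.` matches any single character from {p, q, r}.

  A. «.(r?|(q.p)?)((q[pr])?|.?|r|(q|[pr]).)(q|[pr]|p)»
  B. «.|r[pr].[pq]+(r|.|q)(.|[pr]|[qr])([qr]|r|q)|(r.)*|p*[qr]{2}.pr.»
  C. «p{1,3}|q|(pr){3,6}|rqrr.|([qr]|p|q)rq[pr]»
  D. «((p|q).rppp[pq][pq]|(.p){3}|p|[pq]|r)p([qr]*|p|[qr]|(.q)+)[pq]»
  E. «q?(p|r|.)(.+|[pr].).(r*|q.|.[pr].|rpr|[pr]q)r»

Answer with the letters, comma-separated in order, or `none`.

A → match
B → no match
C → match
D → no match
E → no match — must end with 'r'

A, C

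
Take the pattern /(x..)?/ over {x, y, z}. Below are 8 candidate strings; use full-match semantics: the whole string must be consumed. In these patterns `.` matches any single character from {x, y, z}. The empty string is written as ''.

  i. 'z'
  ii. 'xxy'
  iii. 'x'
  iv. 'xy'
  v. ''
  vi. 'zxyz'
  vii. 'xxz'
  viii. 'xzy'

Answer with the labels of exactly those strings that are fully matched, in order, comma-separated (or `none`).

i. 'z' → no match
ii. 'xxy' → match
iii. 'x' → no match
iv. 'xy' → no match
v. '' → match
vi. 'zxyz' → no match
vii. 'xxz' → match
viii. 'xzy' → match

ii, v, vii, viii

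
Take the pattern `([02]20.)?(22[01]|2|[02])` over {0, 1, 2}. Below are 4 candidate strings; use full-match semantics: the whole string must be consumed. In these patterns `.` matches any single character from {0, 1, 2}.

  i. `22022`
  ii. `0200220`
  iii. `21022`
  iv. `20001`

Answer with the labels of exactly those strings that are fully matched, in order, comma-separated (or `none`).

i, ii

i → match
ii → match
iii → no match
iv → no match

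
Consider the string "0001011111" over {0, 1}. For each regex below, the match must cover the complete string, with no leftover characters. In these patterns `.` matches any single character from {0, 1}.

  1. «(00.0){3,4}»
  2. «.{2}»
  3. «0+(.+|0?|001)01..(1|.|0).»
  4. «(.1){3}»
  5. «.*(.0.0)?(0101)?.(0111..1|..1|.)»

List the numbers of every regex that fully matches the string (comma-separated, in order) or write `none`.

3, 5

1 → no match — must end with "0"
2 → no match
3 → match
4 → no match
5 → match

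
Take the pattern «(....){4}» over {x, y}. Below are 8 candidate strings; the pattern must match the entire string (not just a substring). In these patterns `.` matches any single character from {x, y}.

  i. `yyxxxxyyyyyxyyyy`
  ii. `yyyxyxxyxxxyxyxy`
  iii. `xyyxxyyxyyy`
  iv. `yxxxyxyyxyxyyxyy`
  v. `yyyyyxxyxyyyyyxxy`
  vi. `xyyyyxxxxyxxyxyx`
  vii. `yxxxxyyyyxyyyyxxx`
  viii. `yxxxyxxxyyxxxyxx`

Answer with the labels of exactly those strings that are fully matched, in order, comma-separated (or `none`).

i → match
ii → match
iii. `xyyxxyyxyyy` → no match
iv → match
v → no match
vi → match
vii → no match
viii → match

i, ii, iv, vi, viii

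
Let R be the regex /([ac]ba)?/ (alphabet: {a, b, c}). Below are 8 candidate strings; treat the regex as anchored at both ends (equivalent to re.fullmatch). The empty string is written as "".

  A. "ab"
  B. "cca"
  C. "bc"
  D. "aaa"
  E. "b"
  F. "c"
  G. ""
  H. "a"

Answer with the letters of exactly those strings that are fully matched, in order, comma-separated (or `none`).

A → no match
B → no match
C → no match
D → no match
E → no match
F → no match
G → match
H → no match

G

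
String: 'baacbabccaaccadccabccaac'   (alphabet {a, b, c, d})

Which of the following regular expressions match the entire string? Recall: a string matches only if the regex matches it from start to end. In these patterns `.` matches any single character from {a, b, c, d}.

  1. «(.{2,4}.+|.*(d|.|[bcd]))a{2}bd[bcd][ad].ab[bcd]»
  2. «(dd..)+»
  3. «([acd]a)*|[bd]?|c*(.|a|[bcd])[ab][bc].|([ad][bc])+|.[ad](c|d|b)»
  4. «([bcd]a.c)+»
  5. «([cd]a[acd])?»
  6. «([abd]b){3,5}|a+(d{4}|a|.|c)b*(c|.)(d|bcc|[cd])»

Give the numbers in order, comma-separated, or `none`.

4

1 → no match
2 → no match — must start with 'dd'
3 → no match
4 → match
5 → no match
6 → no match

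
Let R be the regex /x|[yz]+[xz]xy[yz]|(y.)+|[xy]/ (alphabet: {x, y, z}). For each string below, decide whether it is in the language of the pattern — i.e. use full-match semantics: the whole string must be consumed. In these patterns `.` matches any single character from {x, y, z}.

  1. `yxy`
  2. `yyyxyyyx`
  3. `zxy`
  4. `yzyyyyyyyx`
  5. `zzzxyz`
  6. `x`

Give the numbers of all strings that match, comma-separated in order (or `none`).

2, 4, 5, 6

1. `yxy` → no match
2. `yyyxyyyx` → match
3. `zxy` → no match
4. `yzyyyyyyyx` → match
5. `zzzxyz` → match
6. `x` → match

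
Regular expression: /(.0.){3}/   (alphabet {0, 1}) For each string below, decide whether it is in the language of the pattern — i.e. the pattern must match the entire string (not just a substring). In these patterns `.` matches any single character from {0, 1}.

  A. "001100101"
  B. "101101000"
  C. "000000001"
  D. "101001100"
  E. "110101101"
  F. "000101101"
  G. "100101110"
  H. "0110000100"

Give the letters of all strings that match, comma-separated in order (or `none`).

A, B, C, D, F

A → match
B → match
C → match
D → match
E → no match
F → match
G → no match
H → no match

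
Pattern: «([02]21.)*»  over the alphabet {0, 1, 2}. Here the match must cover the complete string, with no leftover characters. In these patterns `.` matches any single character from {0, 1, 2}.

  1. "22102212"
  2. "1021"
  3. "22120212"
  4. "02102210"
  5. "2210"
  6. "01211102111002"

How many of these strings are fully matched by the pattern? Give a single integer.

1 → match
2 → no match
3 → match
4 → match
5 → match
6 → no match
Total matched: 4

4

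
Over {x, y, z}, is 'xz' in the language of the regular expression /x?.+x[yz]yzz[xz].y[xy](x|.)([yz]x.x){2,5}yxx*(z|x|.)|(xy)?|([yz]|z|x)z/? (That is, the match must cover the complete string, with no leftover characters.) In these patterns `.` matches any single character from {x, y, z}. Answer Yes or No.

Yes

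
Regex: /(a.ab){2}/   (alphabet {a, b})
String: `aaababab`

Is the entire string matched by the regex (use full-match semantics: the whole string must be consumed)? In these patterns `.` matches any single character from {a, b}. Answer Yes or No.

Yes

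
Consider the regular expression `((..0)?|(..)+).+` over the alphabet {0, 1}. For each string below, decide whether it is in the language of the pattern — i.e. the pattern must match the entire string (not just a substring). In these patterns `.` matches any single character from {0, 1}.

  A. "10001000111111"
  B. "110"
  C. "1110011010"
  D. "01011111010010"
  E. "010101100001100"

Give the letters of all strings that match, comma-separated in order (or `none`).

A → match
B → match
C → match
D → match
E → match

A, B, C, D, E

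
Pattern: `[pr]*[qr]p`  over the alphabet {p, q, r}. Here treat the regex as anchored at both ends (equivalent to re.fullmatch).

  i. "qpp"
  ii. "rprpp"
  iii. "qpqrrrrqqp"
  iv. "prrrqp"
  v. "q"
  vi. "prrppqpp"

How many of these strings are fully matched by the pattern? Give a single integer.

1

i → no match
ii → no match
iii → no match
iv → match
v → no match — must end with "p"
vi → no match
Total matched: 1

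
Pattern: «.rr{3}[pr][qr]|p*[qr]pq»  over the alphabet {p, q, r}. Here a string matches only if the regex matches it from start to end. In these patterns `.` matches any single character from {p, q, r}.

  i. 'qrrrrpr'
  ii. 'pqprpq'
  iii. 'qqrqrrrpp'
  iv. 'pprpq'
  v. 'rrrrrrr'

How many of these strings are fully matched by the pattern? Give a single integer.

i → match
ii → no match
iii → no match
iv → match
v → match
Total matched: 3

3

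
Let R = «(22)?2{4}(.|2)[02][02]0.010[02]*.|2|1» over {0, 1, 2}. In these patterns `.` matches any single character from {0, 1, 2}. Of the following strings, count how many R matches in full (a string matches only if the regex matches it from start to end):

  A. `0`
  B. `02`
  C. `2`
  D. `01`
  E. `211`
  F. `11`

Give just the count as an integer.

1

A → no match
B → no match
C → match
D → no match
E → no match
F → no match
Total matched: 1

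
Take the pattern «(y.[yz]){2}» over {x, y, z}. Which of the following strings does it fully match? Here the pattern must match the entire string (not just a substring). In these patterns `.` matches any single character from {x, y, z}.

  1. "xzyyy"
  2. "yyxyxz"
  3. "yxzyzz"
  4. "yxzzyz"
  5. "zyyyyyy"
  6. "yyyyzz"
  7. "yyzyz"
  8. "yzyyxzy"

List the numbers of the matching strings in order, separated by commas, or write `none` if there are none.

3, 6

1 → no match — must start with "y"
2 → no match
3 → match
4 → no match
5 → no match — must start with "y"
6 → match
7 → no match
8 → no match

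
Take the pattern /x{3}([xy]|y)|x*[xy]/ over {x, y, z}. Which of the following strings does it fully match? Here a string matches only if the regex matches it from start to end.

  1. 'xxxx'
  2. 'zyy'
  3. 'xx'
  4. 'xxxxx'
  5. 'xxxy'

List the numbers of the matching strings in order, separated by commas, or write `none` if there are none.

1 → match
2 → no match
3 → match
4 → match
5 → match

1, 3, 4, 5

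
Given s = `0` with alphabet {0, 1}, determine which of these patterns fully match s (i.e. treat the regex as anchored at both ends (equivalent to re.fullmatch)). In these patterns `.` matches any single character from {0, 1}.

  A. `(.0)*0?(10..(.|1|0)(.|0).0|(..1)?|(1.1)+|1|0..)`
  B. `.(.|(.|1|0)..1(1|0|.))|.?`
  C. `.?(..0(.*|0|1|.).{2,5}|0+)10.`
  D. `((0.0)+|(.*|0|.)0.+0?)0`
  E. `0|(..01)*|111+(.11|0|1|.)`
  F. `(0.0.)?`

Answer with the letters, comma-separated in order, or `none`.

A → match
B → match
C → no match
D → no match
E → match
F → no match

A, B, E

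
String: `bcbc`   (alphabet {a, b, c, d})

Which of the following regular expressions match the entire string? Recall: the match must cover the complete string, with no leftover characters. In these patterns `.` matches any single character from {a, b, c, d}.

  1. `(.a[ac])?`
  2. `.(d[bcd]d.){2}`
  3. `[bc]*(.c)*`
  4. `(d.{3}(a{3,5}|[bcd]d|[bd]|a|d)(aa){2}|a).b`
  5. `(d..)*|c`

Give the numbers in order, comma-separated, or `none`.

3

1 → no match
2 → no match
3 → match
4 → no match — must end with `b`
5 → no match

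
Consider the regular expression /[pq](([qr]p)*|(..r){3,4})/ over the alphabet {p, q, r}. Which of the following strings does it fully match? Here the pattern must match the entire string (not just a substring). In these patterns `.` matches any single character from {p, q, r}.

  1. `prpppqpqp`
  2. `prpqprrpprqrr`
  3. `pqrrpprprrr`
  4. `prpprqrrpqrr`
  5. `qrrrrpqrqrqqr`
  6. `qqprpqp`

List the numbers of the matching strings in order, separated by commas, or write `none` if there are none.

6

1 → no match
2 → no match
3 → no match
4 → no match
5 → no match
6 → match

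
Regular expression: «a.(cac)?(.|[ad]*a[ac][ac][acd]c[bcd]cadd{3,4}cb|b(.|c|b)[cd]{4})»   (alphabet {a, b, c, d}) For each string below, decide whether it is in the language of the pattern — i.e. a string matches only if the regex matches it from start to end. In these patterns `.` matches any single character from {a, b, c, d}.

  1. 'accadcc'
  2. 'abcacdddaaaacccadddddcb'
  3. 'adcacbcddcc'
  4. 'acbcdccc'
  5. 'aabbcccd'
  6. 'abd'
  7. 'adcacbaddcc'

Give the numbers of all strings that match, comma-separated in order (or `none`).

2, 3, 4, 5, 6, 7

1 → no match
2 → match
3 → match
4 → match
5 → match
6 → match
7 → match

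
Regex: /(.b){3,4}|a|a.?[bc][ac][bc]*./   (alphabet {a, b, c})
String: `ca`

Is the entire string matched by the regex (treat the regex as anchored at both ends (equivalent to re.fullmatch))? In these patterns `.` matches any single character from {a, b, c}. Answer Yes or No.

No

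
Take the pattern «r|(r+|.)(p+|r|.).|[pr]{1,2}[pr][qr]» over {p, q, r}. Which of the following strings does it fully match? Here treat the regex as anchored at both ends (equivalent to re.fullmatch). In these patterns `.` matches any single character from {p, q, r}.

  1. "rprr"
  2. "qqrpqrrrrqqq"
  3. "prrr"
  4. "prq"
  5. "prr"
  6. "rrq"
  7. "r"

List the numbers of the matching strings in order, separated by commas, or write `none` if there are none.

1, 3, 4, 5, 6, 7

1 → match
2 → no match
3 → match
4 → match
5 → match
6 → match
7 → match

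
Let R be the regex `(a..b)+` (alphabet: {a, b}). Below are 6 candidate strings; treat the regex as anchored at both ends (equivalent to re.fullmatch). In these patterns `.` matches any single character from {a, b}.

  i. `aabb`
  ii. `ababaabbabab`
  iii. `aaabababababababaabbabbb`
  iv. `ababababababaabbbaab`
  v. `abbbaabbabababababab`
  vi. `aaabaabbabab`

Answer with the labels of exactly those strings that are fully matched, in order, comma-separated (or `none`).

i, ii, iii, v, vi

i → match
ii → match
iii → match
iv → no match
v → match
vi → match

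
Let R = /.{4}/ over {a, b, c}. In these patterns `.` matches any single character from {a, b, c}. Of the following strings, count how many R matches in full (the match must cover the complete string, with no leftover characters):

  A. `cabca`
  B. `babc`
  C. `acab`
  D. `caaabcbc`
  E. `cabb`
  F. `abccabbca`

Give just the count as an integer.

A. `cabca` → no match
B. `babc` → match
C. `acab` → match
D. `caaabcbc` → no match
E. `cabb` → match
F. `abccabbca` → no match
Total matched: 3

3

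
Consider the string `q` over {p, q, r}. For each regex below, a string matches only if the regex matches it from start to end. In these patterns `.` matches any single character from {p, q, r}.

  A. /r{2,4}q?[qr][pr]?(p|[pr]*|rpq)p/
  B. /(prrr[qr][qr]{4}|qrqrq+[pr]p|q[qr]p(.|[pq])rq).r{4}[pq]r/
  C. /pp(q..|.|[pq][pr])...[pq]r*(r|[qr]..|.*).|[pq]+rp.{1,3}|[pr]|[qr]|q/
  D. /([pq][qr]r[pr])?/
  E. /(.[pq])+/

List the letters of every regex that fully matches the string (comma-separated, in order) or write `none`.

C

A → no match — must start with `r`
B → no match — must end with `r`
C → match
D → no match
E → no match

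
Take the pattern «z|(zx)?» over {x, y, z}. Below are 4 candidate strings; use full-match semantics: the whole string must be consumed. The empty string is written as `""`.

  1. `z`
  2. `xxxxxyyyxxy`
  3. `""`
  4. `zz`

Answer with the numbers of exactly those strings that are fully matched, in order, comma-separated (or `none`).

1 → match
2 → no match
3 → match
4 → no match

1, 3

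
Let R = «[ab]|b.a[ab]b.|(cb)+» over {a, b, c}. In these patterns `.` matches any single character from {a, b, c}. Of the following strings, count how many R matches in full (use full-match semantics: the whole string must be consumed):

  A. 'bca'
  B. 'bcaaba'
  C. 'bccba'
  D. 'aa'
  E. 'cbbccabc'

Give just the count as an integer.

1

A → no match
B → match
C → no match
D → no match
E → no match
Total matched: 1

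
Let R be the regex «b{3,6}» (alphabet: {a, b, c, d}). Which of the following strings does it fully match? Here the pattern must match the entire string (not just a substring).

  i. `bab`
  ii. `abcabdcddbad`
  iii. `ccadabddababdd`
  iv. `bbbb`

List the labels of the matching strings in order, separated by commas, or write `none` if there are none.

i → no match
ii → no match — must start with `b`
iii → no match — must start with `b`
iv → match

iv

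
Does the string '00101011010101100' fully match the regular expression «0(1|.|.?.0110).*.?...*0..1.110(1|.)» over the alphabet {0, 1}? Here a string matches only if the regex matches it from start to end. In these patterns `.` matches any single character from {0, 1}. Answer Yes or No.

Yes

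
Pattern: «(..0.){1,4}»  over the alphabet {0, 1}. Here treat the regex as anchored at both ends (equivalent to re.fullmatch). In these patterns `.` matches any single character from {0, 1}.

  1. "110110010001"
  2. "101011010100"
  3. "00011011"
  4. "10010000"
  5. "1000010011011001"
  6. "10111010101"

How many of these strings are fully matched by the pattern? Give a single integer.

1 → match
2 → no match
3 → no match
4 → match
5 → match
6 → no match
Total matched: 3

3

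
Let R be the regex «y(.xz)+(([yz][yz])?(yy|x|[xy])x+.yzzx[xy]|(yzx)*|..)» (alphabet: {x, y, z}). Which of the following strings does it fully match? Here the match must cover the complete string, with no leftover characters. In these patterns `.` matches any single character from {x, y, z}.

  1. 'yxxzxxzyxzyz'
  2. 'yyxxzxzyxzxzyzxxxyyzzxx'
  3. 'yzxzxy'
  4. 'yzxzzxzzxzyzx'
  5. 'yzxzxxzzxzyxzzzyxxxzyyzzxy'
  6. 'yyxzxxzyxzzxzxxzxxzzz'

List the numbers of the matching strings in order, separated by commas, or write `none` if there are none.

1, 3, 4, 6

1 → match
2 → no match
3 → match
4 → match
5 → no match
6 → match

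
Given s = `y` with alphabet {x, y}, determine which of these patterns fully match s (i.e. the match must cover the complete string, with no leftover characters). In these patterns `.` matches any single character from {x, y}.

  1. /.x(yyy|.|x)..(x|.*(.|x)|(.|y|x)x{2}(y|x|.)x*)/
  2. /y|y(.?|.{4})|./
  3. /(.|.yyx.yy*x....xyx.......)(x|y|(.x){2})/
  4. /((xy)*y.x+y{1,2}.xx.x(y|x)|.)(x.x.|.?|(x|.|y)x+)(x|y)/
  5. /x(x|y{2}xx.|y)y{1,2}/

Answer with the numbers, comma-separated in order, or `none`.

2

1 → no match
2 → match
3 → no match
4 → no match
5 → no match — must start with `x`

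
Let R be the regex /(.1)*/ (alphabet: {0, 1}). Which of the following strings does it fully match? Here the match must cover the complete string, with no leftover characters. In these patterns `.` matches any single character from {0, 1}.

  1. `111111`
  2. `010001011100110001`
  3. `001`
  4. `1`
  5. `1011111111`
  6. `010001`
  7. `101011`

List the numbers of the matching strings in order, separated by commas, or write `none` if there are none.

1

1 → match
2 → no match
3 → no match
4 → no match
5 → no match
6 → no match
7 → no match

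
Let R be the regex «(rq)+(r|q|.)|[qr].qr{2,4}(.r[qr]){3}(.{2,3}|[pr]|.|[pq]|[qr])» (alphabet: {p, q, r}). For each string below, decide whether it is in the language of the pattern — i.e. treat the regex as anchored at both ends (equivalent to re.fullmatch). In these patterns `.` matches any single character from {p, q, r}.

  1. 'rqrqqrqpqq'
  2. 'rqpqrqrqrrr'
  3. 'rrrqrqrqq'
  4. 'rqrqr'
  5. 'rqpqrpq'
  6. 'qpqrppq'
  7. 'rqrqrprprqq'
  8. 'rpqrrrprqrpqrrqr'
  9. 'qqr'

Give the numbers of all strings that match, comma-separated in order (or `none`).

1 → no match
2 → no match
3 → no match
4 → match
5 → no match
6 → no match
7 → no match
8 → no match
9 → no match

4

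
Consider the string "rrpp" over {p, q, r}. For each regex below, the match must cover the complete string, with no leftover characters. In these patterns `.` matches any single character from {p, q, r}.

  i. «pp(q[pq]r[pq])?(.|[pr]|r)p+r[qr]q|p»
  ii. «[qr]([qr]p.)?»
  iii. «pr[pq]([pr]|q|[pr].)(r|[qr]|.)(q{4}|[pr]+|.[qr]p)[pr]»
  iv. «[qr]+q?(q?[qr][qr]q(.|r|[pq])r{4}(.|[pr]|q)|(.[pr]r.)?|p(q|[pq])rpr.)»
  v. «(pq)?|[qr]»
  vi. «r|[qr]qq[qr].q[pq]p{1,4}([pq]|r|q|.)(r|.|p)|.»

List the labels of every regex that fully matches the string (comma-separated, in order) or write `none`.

i → no match
ii → match
iii → no match — must start with "pr"
iv → no match
v → no match
vi → no match

ii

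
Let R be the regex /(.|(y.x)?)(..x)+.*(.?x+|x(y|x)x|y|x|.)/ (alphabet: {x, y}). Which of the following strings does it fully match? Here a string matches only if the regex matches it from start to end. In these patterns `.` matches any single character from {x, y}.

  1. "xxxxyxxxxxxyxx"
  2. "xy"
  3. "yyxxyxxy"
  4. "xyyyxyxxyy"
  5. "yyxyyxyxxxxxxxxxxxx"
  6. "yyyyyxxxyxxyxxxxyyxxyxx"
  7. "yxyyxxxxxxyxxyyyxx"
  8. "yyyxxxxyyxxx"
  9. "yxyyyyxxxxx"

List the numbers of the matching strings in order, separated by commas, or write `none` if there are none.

1 → match
2 → no match
3 → match
4 → no match
5 → match
6 → no match
7 → no match
8 → match
9 → no match

1, 3, 5, 8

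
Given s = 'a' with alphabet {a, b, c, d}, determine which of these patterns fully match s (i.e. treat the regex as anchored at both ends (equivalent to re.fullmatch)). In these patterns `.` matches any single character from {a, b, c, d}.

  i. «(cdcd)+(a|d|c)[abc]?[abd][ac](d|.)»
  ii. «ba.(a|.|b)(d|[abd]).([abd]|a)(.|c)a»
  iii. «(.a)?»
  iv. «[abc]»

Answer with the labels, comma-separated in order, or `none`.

i → no match — must start with 'cdcd'
ii → no match — must start with 'ba'
iii → no match
iv → match

iv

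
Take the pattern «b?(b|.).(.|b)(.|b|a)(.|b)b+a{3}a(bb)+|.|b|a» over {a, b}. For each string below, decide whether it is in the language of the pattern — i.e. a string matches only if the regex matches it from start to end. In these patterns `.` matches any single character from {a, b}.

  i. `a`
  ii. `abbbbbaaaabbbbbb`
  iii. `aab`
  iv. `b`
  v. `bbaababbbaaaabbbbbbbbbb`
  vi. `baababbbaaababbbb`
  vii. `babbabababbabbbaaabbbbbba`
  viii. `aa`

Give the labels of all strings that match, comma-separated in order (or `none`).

i, ii, iv, v

i. `a` → match
ii → match
iii. `aab` → no match
iv. `b` → match
v → match
vi → no match
vii → no match
viii. `aa` → no match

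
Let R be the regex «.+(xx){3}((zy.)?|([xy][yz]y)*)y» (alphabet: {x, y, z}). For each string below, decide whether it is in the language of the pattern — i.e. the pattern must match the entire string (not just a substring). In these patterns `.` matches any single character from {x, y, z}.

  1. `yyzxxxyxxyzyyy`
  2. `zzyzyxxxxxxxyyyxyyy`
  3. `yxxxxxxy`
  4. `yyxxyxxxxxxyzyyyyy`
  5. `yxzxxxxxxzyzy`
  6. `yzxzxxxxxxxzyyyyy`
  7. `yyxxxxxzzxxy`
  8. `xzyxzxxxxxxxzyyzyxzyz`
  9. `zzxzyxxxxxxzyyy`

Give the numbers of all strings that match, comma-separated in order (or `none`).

2, 3, 4, 5, 6, 9

1 → no match
2 → match
3. `yxxxxxxy` → match
4 → match
5 → match
6 → match
7. `yyxxxxxzzxxy` → no match
8 → no match — must end with `y`
9 → match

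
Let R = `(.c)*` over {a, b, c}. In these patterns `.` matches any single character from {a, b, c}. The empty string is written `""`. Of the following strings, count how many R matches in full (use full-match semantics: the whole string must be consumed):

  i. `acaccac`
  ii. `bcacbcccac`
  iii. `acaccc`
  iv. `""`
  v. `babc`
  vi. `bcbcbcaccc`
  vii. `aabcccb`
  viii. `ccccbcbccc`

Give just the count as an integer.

5

i → no match
ii → match
iii → match
iv → match
v → no match
vi → match
vii → no match
viii → match
Total matched: 5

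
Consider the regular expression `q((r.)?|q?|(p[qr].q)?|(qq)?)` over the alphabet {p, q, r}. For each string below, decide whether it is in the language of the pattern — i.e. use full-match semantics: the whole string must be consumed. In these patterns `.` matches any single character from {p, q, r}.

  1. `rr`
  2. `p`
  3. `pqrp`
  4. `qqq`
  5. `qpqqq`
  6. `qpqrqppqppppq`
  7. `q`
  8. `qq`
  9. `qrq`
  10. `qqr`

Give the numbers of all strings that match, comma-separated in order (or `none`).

1. `rr` → no match — must start with `q`
2. `p` → no match — must start with `q`
3. `pqrp` → no match — must start with `q`
4. `qqq` → match
5. `qpqqq` → match
6 → no match
7. `q` → match
8. `qq` → match
9. `qrq` → match
10. `qqr` → no match

4, 5, 7, 8, 9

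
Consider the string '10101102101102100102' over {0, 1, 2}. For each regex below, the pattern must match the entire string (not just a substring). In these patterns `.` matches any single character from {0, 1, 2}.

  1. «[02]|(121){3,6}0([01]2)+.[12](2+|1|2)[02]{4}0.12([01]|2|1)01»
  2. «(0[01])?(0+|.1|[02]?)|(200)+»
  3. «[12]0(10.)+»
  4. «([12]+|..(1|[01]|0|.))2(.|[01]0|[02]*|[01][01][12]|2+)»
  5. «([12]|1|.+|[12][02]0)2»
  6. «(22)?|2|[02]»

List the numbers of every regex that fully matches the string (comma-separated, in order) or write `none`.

3, 5

1 → no match
2 → no match
3 → match
4 → no match
5 → match
6 → no match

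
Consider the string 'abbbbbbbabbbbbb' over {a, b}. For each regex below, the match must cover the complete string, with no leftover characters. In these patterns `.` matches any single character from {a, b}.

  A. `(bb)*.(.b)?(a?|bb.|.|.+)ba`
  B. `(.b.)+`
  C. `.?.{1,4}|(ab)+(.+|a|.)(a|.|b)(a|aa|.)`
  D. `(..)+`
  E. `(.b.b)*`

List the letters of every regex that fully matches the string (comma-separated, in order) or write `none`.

A → no match — must end with 'ba'
B → match
C → match
D → no match
E → no match

B, C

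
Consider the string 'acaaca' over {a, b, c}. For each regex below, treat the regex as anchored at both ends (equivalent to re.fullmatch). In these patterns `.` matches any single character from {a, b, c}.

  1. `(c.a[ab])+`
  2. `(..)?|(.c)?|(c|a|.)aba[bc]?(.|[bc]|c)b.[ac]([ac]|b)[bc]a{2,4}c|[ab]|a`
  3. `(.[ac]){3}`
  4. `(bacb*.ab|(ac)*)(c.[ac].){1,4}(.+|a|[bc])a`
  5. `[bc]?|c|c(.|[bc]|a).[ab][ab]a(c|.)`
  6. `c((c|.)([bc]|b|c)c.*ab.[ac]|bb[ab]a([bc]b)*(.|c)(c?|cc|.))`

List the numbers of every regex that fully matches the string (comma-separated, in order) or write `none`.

1 → no match — must start with 'c'
2 → no match
3 → match
4 → no match
5 → no match
6 → no match — must start with 'c'

3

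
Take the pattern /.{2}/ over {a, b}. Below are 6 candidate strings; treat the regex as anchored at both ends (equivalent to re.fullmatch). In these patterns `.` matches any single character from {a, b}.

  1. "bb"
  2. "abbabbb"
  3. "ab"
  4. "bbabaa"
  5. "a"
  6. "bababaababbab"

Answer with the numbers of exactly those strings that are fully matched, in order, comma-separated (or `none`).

1. "bb" → match
2. "abbabbb" → no match
3. "ab" → match
4. "bbabaa" → no match
5. "a" → no match
6 → no match

1, 3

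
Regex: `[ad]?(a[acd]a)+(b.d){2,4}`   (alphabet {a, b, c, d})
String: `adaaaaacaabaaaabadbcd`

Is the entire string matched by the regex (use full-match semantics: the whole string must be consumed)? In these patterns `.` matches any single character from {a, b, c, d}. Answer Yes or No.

No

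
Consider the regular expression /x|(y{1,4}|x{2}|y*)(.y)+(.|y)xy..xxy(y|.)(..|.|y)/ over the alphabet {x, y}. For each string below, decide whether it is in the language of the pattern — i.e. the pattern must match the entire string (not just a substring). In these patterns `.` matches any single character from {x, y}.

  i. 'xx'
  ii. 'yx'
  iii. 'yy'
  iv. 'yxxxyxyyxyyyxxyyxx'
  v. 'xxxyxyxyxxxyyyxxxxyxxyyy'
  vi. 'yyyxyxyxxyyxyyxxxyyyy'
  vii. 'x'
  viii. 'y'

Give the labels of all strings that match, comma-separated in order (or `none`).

i → no match
ii → no match
iii → no match
iv → no match
v → no match
vi → no match
vii → match
viii → no match

vii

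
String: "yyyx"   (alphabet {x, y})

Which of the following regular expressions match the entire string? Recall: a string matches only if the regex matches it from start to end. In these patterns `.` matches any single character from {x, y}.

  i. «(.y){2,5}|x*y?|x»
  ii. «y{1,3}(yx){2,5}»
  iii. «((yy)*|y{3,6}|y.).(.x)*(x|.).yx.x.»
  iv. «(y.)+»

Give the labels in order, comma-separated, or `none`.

iv

i → no match
ii → no match
iii → no match
iv → match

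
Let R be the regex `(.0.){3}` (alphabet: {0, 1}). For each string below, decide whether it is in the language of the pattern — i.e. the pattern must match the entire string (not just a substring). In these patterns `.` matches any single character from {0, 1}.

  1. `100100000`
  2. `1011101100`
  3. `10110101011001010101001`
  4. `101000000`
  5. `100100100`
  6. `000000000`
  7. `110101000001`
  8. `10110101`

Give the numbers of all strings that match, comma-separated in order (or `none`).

1, 4, 5, 6

1 → match
2 → no match
3 → no match
4 → match
5 → match
6 → match
7 → no match
8 → no match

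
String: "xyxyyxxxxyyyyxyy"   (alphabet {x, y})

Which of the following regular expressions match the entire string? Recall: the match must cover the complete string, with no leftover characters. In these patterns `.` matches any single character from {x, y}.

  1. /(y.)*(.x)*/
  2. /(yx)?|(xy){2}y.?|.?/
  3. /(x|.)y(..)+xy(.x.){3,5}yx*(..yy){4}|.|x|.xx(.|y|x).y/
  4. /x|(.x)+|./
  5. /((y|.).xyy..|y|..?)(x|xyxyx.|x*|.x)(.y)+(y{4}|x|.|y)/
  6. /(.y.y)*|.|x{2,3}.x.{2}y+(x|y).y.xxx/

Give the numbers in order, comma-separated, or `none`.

1 → no match
2 → no match
3 → no match
4 → no match
5 → match
6 → no match

5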